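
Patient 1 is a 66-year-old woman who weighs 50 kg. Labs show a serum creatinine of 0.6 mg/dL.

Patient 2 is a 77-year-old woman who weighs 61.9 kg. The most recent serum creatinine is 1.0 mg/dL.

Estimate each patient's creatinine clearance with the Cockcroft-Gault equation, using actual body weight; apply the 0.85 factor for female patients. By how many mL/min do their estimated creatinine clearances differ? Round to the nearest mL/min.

27 mL/min

Patient 1: CrCl = (140 − 66) × 50 / (72 × 0.6) × 0.85 = 3700.0 / 43.20 × 0.85 ≈ 72.8 mL/min
Patient 2: CrCl = (140 − 77) × 61.9 / (72 × 1) × 0.85 = 3899.7 / 72.00 × 0.85 ≈ 46.0 mL/min
|72.8 − 46.0| = 26.8 mL/min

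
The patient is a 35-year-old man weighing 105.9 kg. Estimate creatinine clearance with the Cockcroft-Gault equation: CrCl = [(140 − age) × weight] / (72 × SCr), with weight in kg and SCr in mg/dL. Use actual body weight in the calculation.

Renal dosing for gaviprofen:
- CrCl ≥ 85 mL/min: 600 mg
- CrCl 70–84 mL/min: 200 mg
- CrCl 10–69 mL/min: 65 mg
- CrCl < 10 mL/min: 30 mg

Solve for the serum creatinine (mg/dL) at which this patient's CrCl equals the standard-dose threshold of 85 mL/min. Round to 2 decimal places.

1.82 mg/dL

Standard dose requires CrCl ≥ 85 mL/min.
Set (140 − 35) × 105.9 / (72 × SCr) = 85
SCr = (140 − 35) × 105.9 / (72 × 85) = 1.817 mg/dL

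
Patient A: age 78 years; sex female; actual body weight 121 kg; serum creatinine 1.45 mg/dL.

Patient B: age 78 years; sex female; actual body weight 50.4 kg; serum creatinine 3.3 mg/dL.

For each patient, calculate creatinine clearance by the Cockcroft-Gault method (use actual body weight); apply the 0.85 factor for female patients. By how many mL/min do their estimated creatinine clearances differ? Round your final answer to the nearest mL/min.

50 mL/min

Patient A: CrCl = (140 − 78) × 121 / (72 × 1.45) × 0.85 = 7502.0 / 104.40 × 0.85 ≈ 61.1 mL/min
Patient B: CrCl = (140 − 78) × 50.4 / (72 × 3.3) × 0.85 = 3124.8 / 237.60 × 0.85 ≈ 11.2 mL/min
|61.1 − 11.2| = 49.9 mL/min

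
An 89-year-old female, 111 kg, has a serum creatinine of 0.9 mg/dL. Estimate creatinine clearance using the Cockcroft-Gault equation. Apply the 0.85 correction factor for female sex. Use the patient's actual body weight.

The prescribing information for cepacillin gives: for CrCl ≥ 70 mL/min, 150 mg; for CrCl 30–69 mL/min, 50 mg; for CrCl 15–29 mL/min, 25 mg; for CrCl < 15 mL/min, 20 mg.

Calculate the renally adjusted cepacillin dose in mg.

150 mg

CrCl = (140 − 89) × 111 / (72 × 0.9) × 0.85 = 5661.0 / 64.80 × 0.85 ≈ 74.3 mL/min
CrCl ≈ 74 mL/min → bracket ≥ 70 mL/min.
Dose for this bracket: 150 mg.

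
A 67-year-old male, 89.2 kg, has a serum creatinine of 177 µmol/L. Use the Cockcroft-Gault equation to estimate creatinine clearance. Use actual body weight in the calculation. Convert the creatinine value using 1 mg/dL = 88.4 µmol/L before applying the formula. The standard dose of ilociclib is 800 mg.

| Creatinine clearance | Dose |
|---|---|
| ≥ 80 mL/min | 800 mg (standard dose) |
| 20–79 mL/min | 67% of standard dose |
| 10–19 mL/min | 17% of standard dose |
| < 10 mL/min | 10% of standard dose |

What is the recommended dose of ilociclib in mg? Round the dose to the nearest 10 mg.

SCr = 177 / 88.4 = 2.002 mg/dL
CrCl = (140 − 67) × 89.2 / (72 × 2.002) = 6511.6 / 144.14 ≈ 45.2 mL/min
CrCl ≈ 45 mL/min → bracket 20–79 mL/min.
67% of 800 mg = 536 mg → 540 mg

540 mg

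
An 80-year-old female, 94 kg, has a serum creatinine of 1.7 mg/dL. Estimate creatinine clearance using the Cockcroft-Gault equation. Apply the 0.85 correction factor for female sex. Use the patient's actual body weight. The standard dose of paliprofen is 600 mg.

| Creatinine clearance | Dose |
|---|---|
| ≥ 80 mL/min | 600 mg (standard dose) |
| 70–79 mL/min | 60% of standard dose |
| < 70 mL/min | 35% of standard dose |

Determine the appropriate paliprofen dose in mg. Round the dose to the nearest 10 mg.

CrCl = (140 − 80) × 94 / (72 × 1.7) × 0.85 = 5640.0 / 122.40 × 0.85 ≈ 39.2 mL/min
CrCl ≈ 39 mL/min → bracket < 70 mL/min.
35% of 600 mg = 210 mg

210 mg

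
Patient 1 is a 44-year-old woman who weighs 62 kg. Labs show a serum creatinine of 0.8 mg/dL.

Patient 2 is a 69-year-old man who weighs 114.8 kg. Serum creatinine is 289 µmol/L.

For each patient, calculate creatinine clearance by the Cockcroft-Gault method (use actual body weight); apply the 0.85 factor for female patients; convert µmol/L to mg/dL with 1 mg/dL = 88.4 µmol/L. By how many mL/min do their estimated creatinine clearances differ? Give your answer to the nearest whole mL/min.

Patient 1: CrCl = (140 − 44) × 62 / (72 × 0.8) × 0.85 = 5952.0 / 57.60 × 0.85 ≈ 87.8 mL/min
Patient 2: SCr = 289 / 88.4 = 3.269 mg/dL
Patient 2: CrCl = (140 − 69) × 114.8 / (72 × 3.269) = 8150.8 / 235.37 ≈ 34.6 mL/min
|87.8 − 34.6| = 53.2 mL/min

53 mL/min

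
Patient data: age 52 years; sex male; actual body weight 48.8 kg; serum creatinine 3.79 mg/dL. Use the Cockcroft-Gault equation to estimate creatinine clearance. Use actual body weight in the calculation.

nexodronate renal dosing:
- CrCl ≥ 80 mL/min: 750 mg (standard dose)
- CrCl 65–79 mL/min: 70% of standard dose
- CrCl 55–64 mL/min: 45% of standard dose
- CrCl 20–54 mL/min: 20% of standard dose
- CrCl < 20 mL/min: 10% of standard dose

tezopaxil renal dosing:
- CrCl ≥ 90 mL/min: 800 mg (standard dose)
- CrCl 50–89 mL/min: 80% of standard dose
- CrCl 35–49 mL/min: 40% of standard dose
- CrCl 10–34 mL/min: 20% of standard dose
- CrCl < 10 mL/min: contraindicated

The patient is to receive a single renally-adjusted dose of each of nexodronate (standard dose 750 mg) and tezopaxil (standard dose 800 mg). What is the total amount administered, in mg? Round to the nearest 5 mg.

CrCl = (140 − 52) × 48.8 / (72 × 3.79) = 4294.4 / 272.88 ≈ 15.7 mL/min
CrCl ≈ 16 mL/min.
nexodronate: < 20 mL/min → 10% of 750 mg = 75 mg.
tezopaxil: 10–34 mL/min → 20% of 800 mg = 160 mg.
Total = 75 + 160 = 235 mg.

235 mg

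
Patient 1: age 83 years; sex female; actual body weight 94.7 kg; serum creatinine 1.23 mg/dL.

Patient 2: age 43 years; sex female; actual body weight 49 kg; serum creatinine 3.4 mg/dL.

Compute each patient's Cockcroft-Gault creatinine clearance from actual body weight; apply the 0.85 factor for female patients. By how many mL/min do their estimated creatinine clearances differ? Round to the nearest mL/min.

35 mL/min

Patient 1: CrCl = (140 − 83) × 94.7 / (72 × 1.23) × 0.85 = 5397.9 / 88.56 × 0.85 ≈ 51.8 mL/min
Patient 2: CrCl = (140 − 43) × 49 / (72 × 3.4) × 0.85 = 4753.0 / 244.80 × 0.85 ≈ 16.5 mL/min
|51.8 − 16.5| = 35.3 mL/min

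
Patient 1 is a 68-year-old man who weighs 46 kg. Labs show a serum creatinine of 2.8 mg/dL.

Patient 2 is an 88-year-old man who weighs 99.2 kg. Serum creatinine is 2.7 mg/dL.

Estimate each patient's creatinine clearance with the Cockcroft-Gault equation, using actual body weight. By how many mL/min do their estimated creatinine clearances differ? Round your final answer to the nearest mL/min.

10 mL/min

Patient 1: CrCl = (140 − 68) × 46 / (72 × 2.8) = 3312.0 / 201.60 ≈ 16.4 mL/min
Patient 2: CrCl = (140 − 88) × 99.2 / (72 × 2.7) = 5158.4 / 194.40 ≈ 26.5 mL/min
|16.4 − 26.5| = 10.1 mL/min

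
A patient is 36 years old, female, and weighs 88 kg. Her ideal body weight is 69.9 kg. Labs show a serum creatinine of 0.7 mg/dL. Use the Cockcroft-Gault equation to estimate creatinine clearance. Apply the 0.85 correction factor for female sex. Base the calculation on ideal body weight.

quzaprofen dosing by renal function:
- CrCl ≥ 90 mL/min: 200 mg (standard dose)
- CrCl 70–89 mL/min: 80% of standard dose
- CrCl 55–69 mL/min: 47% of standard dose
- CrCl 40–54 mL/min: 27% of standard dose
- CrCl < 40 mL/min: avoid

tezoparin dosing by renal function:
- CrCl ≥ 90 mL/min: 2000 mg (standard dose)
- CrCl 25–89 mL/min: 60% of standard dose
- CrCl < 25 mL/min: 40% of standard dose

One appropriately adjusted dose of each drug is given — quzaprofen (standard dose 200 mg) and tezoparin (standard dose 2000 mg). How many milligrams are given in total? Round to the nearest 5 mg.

CrCl = (140 − 36) × 69.9 / (72 × 0.7) × 0.85 = 7269.6 / 50.40 × 0.85 ≈ 122.6 mL/min
CrCl ≈ 123 mL/min.
quzaprofen: ≥ 90 mL/min → 100% of 200 mg = 200 mg.
tezoparin: ≥ 90 mL/min → 100% of 2000 mg = 2000 mg.
Total = 200 + 2000 = 2200 mg.

2200 mg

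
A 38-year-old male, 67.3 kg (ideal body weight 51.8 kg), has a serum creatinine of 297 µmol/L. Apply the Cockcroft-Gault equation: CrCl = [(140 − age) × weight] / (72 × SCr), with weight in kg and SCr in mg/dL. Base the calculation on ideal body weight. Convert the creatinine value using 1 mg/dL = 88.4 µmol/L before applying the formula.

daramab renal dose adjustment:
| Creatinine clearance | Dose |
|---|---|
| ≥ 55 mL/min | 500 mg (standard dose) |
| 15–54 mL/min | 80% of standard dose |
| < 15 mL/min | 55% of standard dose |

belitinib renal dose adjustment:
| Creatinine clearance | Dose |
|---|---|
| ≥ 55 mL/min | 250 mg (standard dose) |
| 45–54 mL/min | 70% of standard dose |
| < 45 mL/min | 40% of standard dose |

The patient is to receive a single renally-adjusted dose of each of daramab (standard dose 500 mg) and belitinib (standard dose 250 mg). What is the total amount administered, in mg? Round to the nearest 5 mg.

SCr = 297 / 88.4 = 3.36 mg/dL
CrCl = (140 − 38) × 51.8 / (72 × 3.36) = 5283.6 / 241.92 ≈ 21.8 mL/min
CrCl ≈ 22 mL/min.
daramab: 15–54 mL/min → 80% of 500 mg = 400 mg.
belitinib: < 45 mL/min → 40% of 250 mg = 100 mg.
Total = 400 + 100 = 500 mg.

500 mg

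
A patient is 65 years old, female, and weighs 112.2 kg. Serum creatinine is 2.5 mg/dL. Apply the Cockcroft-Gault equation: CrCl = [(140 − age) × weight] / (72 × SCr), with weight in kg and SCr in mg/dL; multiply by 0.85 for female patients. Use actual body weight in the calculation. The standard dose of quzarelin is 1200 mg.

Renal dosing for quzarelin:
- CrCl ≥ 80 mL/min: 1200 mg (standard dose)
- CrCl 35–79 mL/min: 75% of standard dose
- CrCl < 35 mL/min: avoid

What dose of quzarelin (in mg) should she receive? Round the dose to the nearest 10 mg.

900 mg

CrCl = (140 − 65) × 112.2 / (72 × 2.5) × 0.85 = 8415.0 / 180.00 × 0.85 ≈ 39.7 mL/min
CrCl ≈ 40 mL/min → bracket 35–79 mL/min.
75% of 1200 mg = 900 mg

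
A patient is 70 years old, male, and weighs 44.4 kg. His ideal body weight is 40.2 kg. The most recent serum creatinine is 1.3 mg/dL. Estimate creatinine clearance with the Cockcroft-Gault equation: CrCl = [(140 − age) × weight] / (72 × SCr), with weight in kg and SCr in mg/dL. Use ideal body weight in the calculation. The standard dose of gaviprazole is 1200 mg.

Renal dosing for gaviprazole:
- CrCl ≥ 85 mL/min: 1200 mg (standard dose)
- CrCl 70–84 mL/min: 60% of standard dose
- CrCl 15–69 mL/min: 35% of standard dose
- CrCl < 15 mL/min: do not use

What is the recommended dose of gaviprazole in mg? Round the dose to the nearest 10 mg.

CrCl = (140 − 70) × 40.2 / (72 × 1.3) = 2814.0 / 93.60 ≈ 30.1 mL/min
CrCl ≈ 30 mL/min → bracket 15–69 mL/min.
35% of 1200 mg = 420 mg

420 mg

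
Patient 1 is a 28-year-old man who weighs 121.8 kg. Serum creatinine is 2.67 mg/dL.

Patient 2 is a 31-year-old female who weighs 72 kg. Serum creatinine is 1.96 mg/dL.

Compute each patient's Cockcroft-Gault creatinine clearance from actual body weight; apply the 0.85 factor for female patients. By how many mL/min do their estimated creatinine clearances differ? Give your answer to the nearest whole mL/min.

24 mL/min

Patient 1: CrCl = (140 − 28) × 121.8 / (72 × 2.67) = 13641.6 / 192.24 ≈ 71.0 mL/min
Patient 2: CrCl = (140 − 31) × 72 / (72 × 1.96) × 0.85 = 7848.0 / 141.12 × 0.85 ≈ 47.3 mL/min
|71.0 − 47.3| = 23.7 mL/min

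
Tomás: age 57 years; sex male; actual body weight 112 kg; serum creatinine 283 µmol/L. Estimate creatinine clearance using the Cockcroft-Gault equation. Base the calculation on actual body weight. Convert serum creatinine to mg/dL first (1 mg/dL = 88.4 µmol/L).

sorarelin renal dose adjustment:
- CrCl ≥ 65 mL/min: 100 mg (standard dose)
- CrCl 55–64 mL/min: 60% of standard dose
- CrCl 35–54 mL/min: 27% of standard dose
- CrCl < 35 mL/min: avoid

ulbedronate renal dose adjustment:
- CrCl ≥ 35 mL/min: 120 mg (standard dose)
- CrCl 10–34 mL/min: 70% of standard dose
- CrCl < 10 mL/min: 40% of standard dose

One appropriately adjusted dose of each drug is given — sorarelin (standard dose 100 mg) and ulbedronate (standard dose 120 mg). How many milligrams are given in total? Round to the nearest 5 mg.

SCr = 283 / 88.4 = 3.201 mg/dL
CrCl = (140 − 57) × 112 / (72 × 3.201) = 9296.0 / 230.47 ≈ 40.3 mL/min
CrCl ≈ 40 mL/min.
sorarelin: 35–54 mL/min → 27% of 100 mg = 27 mg.
ulbedronate: ≥ 35 mL/min → 100% of 120 mg = 120 mg.
Total = 27 + 120 = 147 mg.

145 mg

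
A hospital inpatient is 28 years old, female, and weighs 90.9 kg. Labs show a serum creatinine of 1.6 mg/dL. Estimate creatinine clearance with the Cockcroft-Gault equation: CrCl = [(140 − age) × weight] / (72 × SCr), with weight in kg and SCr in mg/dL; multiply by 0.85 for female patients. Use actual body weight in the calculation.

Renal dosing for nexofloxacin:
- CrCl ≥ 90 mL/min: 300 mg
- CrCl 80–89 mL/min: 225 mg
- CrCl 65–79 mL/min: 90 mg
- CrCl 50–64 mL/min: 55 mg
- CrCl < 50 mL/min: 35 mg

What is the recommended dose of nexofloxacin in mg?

CrCl = (140 − 28) × 90.9 / (72 × 1.6) × 0.85 = 10180.8 / 115.20 × 0.85 ≈ 75.1 mL/min
CrCl ≈ 75 mL/min → bracket 65–79 mL/min.
Dose for this bracket: 90 mg.

90 mg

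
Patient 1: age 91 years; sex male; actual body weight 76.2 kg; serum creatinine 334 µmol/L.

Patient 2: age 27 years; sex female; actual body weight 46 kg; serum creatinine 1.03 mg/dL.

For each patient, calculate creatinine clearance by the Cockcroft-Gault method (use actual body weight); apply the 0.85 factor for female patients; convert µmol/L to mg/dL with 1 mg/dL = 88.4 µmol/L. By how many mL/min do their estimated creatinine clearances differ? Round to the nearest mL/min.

46 mL/min

Patient 1: SCr = 334 / 88.4 = 3.778 mg/dL
Patient 1: CrCl = (140 − 91) × 76.2 / (72 × 3.778) = 3733.8 / 272.02 ≈ 13.7 mL/min
Patient 2: CrCl = (140 − 27) × 46 / (72 × 1.03) × 0.85 = 5198.0 / 74.16 × 0.85 ≈ 59.6 mL/min
|13.7 − 59.6| = 45.9 mL/min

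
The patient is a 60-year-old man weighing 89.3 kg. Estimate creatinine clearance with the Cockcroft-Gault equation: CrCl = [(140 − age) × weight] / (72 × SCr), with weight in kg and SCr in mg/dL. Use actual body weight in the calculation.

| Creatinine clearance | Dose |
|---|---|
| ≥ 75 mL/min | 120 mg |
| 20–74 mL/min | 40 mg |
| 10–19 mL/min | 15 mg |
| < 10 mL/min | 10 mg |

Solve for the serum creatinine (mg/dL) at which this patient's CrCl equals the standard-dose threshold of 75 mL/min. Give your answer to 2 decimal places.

Standard dose requires CrCl ≥ 75 mL/min.
Set (140 − 60) × 89.3 / (72 × SCr) = 75
SCr = (140 − 60) × 89.3 / (72 × 75) = 1.323 mg/dL

1.32 mg/dL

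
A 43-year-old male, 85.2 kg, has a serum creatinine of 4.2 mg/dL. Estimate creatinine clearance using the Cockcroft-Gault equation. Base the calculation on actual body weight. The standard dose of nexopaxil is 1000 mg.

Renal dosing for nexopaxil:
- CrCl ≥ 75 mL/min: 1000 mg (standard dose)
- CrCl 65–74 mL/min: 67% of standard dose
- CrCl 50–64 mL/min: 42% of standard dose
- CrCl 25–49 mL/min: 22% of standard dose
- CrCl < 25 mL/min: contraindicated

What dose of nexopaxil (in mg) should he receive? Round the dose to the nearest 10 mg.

220 mg

CrCl = (140 − 43) × 85.2 / (72 × 4.2) = 8264.4 / 302.40 ≈ 27.3 mL/min
CrCl ≈ 27 mL/min → bracket 25–49 mL/min.
22% of 1000 mg = 220 mg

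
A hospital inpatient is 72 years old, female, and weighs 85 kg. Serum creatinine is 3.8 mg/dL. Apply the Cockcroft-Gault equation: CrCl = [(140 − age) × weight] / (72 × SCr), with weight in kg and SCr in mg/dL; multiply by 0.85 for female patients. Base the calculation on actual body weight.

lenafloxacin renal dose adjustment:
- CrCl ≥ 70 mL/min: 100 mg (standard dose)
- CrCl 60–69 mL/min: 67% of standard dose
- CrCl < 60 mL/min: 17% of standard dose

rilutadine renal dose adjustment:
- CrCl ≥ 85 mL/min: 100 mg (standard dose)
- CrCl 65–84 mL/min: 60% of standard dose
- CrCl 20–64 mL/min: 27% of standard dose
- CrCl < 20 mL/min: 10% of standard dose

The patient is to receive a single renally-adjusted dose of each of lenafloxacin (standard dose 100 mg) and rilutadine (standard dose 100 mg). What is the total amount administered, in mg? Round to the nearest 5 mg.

CrCl = (140 − 72) × 85 / (72 × 3.8) × 0.85 = 5780.0 / 273.60 × 0.85 ≈ 18.0 mL/min
CrCl ≈ 18 mL/min.
lenafloxacin: < 60 mL/min → 17% of 100 mg = 17 mg.
rilutadine: < 20 mL/min → 10% of 100 mg = 10 mg.
Total = 17 + 10 = 27 mg.

25 mg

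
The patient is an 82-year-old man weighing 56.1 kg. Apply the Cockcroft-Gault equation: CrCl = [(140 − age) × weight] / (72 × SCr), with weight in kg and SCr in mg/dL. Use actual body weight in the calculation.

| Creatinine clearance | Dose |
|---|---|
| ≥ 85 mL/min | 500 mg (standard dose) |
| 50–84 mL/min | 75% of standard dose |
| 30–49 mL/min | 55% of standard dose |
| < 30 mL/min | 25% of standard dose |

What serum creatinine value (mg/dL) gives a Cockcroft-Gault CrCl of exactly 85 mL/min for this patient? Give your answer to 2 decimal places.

Standard dose requires CrCl ≥ 85 mL/min.
Set (140 − 82) × 56.1 / (72 × SCr) = 85
SCr = (140 − 82) × 56.1 / (72 × 85) = 0.532 mg/dL

0.53 mg/dL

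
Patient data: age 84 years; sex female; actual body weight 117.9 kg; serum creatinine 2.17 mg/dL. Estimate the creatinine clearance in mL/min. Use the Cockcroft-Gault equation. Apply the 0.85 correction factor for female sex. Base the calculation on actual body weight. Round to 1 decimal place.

CrCl = (140 − 84) × 117.9 / (72 × 2.17) × 0.85 = 6602.4 / 156.24 × 0.85 ≈ 35.9 mL/min

35.9 mL/min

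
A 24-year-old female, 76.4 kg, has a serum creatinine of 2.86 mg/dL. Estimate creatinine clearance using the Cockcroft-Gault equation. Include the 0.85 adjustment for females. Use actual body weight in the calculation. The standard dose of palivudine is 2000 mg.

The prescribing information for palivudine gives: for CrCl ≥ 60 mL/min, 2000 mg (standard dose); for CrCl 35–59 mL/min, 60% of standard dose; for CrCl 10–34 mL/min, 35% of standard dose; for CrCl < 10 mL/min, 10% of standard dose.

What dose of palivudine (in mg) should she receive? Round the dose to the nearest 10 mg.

1200 mg

CrCl = (140 − 24) × 76.4 / (72 × 2.86) × 0.85 = 8862.4 / 205.92 × 0.85 ≈ 36.6 mL/min
CrCl ≈ 37 mL/min → bracket 35–59 mL/min.
60% of 2000 mg = 1200 mg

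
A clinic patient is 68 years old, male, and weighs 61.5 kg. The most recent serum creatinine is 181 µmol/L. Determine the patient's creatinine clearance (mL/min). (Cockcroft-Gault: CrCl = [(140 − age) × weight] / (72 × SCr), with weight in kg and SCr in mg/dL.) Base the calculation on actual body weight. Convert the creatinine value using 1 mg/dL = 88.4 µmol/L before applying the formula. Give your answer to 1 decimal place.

30.0 mL/min

SCr = 181 / 88.4 = 2.048 mg/dL
CrCl = (140 − 68) × 61.5 / (72 × 2.048) = 4428.0 / 147.46 ≈ 30.0 mL/min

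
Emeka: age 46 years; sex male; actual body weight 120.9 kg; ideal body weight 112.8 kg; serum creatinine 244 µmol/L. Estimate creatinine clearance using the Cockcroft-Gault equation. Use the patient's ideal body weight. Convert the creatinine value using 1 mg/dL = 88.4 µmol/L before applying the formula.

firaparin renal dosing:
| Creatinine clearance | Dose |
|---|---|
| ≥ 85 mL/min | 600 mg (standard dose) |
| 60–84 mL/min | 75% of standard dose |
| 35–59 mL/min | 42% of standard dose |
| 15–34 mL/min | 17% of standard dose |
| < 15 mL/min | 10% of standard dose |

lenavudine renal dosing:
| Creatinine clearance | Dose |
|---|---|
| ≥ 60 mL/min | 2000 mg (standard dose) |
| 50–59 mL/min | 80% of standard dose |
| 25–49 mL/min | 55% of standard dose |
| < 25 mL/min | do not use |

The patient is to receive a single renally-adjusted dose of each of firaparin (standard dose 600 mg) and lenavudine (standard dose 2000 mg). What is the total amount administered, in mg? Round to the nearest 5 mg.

1850 mg

SCr = 244 / 88.4 = 2.76 mg/dL
CrCl = (140 − 46) × 112.8 / (72 × 2.76) = 10603.2 / 198.72 ≈ 53.4 mL/min
CrCl ≈ 53 mL/min.
firaparin: 35–59 mL/min → 42% of 600 mg = 252 mg.
lenavudine: 50–59 mL/min → 80% of 2000 mg = 1600 mg.
Total = 252 + 1600 = 1852 mg.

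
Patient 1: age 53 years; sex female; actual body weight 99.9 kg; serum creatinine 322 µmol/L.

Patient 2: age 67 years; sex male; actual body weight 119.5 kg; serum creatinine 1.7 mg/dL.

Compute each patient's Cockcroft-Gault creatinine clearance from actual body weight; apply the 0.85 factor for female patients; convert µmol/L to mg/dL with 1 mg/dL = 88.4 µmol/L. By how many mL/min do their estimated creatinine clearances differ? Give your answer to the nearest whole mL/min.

Patient 1: SCr = 322 / 88.4 = 3.643 mg/dL
Patient 1: CrCl = (140 − 53) × 99.9 / (72 × 3.643) × 0.85 = 8691.3 / 262.30 × 0.85 ≈ 28.2 mL/min
Patient 2: CrCl = (140 − 67) × 119.5 / (72 × 1.7) = 8723.5 / 122.40 ≈ 71.3 mL/min
|28.2 − 71.3| = 43.1 mL/min

43 mL/min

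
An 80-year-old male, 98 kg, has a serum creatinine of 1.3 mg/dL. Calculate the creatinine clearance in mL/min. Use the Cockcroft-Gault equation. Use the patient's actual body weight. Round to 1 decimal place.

CrCl = (140 − 80) × 98 / (72 × 1.3) = 5880.0 / 93.60 ≈ 62.8 mL/min

62.8 mL/min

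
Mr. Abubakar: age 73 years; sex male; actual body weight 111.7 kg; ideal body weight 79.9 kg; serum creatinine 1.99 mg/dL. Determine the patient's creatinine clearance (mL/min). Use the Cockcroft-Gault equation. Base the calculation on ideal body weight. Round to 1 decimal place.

CrCl = (140 − 73) × 79.9 / (72 × 1.99) = 5353.3 / 143.28 ≈ 37.4 mL/min

37.4 mL/min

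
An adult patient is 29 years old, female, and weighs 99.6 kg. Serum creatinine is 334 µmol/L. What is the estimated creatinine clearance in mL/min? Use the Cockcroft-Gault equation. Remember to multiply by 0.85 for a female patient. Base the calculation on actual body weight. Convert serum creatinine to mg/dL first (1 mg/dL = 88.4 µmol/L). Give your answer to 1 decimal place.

SCr = 334 / 88.4 = 3.778 mg/dL
CrCl = (140 − 29) × 99.6 / (72 × 3.778) × 0.85 = 11055.6 / 272.02 × 0.85 ≈ 34.5 mL/min

34.5 mL/min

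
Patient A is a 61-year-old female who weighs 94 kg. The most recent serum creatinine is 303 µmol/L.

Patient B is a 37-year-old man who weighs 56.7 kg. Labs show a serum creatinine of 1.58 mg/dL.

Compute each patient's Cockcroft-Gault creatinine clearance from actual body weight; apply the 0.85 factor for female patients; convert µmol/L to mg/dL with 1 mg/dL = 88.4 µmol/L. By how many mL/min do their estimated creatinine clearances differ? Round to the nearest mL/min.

Patient A: SCr = 303 / 88.4 = 3.428 mg/dL
Patient A: CrCl = (140 − 61) × 94 / (72 × 3.428) × 0.85 = 7426.0 / 246.82 × 0.85 ≈ 25.6 mL/min
Patient B: CrCl = (140 − 37) × 56.7 / (72 × 1.58) = 5840.1 / 113.76 ≈ 51.3 mL/min
|25.6 − 51.3| = 25.7 mL/min

26 mL/min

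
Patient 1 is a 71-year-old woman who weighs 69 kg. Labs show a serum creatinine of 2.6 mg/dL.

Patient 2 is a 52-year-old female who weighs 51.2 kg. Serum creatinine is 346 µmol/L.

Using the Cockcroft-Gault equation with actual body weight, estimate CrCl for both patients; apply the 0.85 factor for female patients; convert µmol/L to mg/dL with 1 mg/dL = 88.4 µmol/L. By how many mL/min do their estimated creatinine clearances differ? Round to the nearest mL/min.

8 mL/min

Patient 1: CrCl = (140 − 71) × 69 / (72 × 2.6) × 0.85 = 4761.0 / 187.20 × 0.85 ≈ 21.6 mL/min
Patient 2: SCr = 346 / 88.4 = 3.914 mg/dL
Patient 2: CrCl = (140 − 52) × 51.2 / (72 × 3.914) × 0.85 = 4505.6 / 281.81 × 0.85 ≈ 13.6 mL/min
|21.6 − 13.6| = 8.0 mL/min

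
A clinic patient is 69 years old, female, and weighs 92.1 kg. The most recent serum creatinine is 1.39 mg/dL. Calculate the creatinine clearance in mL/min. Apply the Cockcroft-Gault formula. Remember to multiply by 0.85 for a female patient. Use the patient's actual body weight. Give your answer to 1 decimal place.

55.5 mL/min

CrCl = (140 − 69) × 92.1 / (72 × 1.39) × 0.85 = 6539.1 / 100.08 × 0.85 ≈ 55.5 mL/min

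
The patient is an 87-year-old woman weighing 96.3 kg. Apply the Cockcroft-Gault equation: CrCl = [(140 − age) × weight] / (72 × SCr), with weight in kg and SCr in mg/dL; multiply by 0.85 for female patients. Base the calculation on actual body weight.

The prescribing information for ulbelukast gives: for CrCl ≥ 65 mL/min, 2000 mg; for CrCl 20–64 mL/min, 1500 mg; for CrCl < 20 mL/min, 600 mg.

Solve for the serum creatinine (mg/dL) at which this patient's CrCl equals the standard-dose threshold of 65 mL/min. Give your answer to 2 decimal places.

0.93 mg/dL

Standard dose requires CrCl ≥ 65 mL/min.
Set (140 − 87) × 96.3 × 0.85 / (72 × SCr) = 65
SCr = (140 − 87) × 96.3 × 0.85 / (72 × 65) = 0.927 mg/dL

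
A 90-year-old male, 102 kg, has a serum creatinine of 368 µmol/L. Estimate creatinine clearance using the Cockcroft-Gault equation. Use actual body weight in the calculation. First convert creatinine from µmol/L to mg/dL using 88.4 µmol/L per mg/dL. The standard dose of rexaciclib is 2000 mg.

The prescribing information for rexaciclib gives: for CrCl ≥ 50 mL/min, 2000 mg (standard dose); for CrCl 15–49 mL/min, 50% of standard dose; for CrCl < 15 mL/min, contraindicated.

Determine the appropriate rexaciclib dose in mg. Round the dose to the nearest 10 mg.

1000 mg

SCr = 368 / 88.4 = 4.163 mg/dL
CrCl = (140 − 90) × 102 / (72 × 4.163) = 5100.0 / 299.74 ≈ 17.0 mL/min
CrCl ≈ 17 mL/min → bracket 15–49 mL/min.
50% of 2000 mg = 1000 mg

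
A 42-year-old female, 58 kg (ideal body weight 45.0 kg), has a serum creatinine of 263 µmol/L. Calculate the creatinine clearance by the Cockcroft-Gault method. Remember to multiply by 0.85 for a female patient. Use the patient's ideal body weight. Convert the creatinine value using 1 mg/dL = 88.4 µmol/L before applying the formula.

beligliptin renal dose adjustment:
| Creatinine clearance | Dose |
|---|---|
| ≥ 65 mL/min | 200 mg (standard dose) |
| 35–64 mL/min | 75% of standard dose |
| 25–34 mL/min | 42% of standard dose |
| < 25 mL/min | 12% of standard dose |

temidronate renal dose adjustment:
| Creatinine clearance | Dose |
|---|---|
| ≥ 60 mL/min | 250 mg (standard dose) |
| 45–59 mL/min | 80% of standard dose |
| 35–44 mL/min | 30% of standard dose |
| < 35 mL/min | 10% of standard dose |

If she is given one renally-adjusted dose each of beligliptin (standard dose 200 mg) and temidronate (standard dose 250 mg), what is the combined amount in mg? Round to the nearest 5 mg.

SCr = 263 / 88.4 = 2.975 mg/dL
CrCl = (140 − 42) × 45 / (72 × 2.975) × 0.85 = 4410.0 / 214.20 × 0.85 ≈ 17.5 mL/min
CrCl ≈ 17 mL/min.
beligliptin: < 25 mL/min → 12% of 200 mg = 24 mg.
temidronate: < 35 mL/min → 10% of 250 mg = 25 mg.
Total = 24 + 25 = 49 mg.

50 mg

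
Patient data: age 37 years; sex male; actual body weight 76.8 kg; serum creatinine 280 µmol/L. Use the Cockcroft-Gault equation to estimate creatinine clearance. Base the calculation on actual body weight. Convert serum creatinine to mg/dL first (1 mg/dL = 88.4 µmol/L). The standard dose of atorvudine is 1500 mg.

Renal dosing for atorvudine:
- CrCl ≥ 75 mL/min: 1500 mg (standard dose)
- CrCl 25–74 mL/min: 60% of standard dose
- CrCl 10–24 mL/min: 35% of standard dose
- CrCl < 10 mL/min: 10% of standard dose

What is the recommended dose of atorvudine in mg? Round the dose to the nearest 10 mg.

900 mg

SCr = 280 / 88.4 = 3.167 mg/dL
CrCl = (140 − 37) × 76.8 / (72 × 3.167) = 7910.4 / 228.02 ≈ 34.7 mL/min
CrCl ≈ 35 mL/min → bracket 25–74 mL/min.
60% of 1500 mg = 900 mg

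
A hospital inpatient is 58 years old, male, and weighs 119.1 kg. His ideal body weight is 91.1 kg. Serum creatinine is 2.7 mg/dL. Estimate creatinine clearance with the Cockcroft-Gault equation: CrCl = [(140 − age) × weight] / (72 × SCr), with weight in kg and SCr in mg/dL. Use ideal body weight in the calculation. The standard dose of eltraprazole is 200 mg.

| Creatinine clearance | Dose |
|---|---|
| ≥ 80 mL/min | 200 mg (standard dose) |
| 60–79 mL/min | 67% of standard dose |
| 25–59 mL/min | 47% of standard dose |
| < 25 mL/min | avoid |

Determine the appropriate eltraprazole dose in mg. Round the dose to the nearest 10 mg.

CrCl = (140 − 58) × 91.1 / (72 × 2.7) = 7470.2 / 194.40 ≈ 38.4 mL/min
CrCl ≈ 38 mL/min → bracket 25–59 mL/min.
47% of 200 mg = 94 mg → 90 mg

90 mg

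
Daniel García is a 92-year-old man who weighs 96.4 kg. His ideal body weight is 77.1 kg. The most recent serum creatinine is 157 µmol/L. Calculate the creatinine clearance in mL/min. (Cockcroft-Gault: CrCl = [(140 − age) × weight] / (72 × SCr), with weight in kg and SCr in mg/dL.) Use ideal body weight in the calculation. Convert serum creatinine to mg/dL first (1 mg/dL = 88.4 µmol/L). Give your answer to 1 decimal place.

28.9 mL/min

SCr = 157 / 88.4 = 1.776 mg/dL
CrCl = (140 − 92) × 77.1 / (72 × 1.776) = 3700.8 / 127.87 ≈ 28.9 mL/min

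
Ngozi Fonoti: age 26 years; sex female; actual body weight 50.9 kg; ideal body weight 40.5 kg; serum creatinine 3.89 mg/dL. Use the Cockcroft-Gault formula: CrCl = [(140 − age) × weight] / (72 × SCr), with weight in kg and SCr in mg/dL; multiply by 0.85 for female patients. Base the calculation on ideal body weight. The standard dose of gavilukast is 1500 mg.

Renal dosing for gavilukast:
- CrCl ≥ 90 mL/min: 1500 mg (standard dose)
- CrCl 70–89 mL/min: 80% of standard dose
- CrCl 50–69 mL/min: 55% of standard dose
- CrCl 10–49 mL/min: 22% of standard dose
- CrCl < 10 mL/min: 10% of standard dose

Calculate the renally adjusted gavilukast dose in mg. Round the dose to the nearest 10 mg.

CrCl = (140 − 26) × 40.5 / (72 × 3.89) × 0.85 = 4617.0 / 280.08 × 0.85 ≈ 14.0 mL/min
CrCl ≈ 14 mL/min → bracket 10–49 mL/min.
22% of 1500 mg = 330 mg

330 mg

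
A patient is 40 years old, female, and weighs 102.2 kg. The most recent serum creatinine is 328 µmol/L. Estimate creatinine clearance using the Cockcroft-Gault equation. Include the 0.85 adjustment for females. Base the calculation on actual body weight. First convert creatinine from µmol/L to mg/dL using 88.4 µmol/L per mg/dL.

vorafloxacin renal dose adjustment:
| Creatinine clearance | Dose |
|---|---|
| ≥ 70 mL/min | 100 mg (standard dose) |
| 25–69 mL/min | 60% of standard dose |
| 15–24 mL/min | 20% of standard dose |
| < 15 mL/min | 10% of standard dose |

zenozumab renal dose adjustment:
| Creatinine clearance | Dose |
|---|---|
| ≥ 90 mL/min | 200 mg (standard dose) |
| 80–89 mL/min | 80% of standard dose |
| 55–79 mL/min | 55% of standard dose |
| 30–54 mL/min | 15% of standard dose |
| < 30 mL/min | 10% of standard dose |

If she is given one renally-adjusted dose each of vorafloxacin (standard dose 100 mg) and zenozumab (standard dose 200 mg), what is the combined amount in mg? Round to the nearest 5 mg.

SCr = 328 / 88.4 = 3.71 mg/dL
CrCl = (140 − 40) × 102.2 / (72 × 3.71) × 0.85 = 10220.0 / 267.12 × 0.85 ≈ 32.5 mL/min
CrCl ≈ 33 mL/min.
vorafloxacin: 25–69 mL/min → 60% of 100 mg = 60 mg.
zenozumab: 30–54 mL/min → 15% of 200 mg = 30 mg.
Total = 60 + 30 = 90 mg.

90 mg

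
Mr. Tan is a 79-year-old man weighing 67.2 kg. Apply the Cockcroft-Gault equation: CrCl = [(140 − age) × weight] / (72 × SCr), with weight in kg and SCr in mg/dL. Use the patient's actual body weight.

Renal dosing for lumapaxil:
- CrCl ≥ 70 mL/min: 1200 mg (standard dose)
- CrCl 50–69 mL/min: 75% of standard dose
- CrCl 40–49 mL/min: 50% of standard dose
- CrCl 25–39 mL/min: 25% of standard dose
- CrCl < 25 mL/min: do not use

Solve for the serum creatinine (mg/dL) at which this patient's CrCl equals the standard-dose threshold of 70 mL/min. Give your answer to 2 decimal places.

Standard dose requires CrCl ≥ 70 mL/min.
Set (140 − 79) × 67.2 / (72 × SCr) = 70
SCr = (140 − 79) × 67.2 / (72 × 70) = 0.813 mg/dL

0.81 mg/dL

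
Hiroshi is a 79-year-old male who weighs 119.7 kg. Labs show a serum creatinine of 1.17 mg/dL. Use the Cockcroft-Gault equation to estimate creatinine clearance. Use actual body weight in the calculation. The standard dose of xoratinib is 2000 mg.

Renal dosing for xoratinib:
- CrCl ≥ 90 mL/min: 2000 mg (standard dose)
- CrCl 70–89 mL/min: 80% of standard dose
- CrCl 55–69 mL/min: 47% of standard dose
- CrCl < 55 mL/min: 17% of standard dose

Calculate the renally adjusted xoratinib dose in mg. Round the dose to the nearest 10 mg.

1600 mg

CrCl = (140 − 79) × 119.7 / (72 × 1.17) = 7301.7 / 84.24 ≈ 86.7 mL/min
CrCl ≈ 87 mL/min → bracket 70–89 mL/min.
80% of 2000 mg = 1600 mg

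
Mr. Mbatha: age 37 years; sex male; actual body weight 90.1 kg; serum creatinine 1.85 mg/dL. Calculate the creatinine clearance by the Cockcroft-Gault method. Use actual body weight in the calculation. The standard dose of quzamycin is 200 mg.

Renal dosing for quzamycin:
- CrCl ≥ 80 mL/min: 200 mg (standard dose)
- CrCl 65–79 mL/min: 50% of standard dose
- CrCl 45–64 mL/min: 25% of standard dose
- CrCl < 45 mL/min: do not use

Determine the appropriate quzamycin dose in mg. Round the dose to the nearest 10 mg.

100 mg

CrCl = (140 − 37) × 90.1 / (72 × 1.85) = 9280.3 / 133.20 ≈ 69.7 mL/min
CrCl ≈ 70 mL/min → bracket 65–79 mL/min.
50% of 200 mg = 100 mg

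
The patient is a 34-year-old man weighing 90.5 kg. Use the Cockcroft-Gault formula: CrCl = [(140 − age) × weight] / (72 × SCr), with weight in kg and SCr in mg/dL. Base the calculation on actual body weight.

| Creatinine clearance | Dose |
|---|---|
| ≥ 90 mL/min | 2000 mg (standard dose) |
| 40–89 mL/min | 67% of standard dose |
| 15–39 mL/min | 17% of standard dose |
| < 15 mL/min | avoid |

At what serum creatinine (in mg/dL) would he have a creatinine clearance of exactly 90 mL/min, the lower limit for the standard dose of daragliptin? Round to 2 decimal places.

1.48 mg/dL

Standard dose requires CrCl ≥ 90 mL/min.
Set (140 − 34) × 90.5 / (72 × SCr) = 90
SCr = (140 − 34) × 90.5 / (72 × 90) = 1.480 mg/dL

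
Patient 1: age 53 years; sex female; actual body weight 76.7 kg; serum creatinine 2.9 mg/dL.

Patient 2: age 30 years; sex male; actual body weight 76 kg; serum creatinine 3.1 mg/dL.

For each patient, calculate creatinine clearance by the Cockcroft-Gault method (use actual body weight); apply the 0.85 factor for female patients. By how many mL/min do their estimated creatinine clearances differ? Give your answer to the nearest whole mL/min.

Patient 1: CrCl = (140 − 53) × 76.7 / (72 × 2.9) × 0.85 = 6672.9 / 208.80 × 0.85 ≈ 27.2 mL/min
Patient 2: CrCl = (140 − 30) × 76 / (72 × 3.1) = 8360.0 / 223.20 ≈ 37.5 mL/min
|27.2 − 37.5| = 10.3 mL/min

10 mL/min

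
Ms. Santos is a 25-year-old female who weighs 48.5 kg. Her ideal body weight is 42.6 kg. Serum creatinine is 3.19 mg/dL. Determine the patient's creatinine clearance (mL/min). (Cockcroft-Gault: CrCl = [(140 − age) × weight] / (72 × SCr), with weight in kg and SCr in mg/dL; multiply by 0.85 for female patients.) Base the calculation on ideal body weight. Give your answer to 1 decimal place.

CrCl = (140 − 25) × 42.6 / (72 × 3.19) × 0.85 = 4899.0 / 229.68 × 0.85 ≈ 18.1 mL/min

18.1 mL/min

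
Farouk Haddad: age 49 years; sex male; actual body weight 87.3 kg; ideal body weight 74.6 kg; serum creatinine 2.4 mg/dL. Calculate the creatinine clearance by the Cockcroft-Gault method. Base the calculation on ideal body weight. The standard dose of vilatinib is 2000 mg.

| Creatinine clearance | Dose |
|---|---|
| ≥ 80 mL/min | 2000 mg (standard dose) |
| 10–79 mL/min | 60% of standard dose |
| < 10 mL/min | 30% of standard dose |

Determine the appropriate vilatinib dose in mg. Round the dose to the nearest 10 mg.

CrCl = (140 − 49) × 74.6 / (72 × 2.4) = 6788.6 / 172.80 ≈ 39.3 mL/min
CrCl ≈ 39 mL/min → bracket 10–79 mL/min.
60% of 2000 mg = 1200 mg

1200 mg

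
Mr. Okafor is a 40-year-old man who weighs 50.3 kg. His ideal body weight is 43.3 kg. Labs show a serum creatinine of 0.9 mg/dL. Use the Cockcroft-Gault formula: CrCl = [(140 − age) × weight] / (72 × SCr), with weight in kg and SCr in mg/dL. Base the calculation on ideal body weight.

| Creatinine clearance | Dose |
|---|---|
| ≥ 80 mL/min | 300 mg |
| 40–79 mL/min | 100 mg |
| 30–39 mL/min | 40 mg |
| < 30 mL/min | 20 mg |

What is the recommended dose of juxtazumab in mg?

CrCl = (140 − 40) × 43.3 / (72 × 0.9) = 4330.0 / 64.80 ≈ 66.8 mL/min
CrCl ≈ 67 mL/min → bracket 40–79 mL/min.
Dose for this bracket: 100 mg.

100 mg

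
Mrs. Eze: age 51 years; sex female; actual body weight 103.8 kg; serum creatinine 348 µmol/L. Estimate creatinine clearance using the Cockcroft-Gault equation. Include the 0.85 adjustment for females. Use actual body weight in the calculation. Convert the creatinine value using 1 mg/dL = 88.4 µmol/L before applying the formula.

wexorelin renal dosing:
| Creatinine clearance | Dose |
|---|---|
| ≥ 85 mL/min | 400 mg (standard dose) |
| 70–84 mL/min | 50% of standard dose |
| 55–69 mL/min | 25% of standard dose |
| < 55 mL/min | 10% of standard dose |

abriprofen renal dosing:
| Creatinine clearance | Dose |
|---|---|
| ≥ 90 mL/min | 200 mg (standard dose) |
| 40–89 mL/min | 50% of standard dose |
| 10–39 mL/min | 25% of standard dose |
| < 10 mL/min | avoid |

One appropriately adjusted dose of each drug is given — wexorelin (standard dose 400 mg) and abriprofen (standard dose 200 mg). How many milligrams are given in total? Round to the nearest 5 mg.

90 mg

SCr = 348 / 88.4 = 3.937 mg/dL
CrCl = (140 − 51) × 103.8 / (72 × 3.937) × 0.85 = 9238.2 / 283.46 × 0.85 ≈ 27.7 mL/min
CrCl ≈ 28 mL/min.
wexorelin: < 55 mL/min → 10% of 400 mg = 40 mg.
abriprofen: 10–39 mL/min → 25% of 200 mg = 50 mg.
Total = 40 + 50 = 90 mg.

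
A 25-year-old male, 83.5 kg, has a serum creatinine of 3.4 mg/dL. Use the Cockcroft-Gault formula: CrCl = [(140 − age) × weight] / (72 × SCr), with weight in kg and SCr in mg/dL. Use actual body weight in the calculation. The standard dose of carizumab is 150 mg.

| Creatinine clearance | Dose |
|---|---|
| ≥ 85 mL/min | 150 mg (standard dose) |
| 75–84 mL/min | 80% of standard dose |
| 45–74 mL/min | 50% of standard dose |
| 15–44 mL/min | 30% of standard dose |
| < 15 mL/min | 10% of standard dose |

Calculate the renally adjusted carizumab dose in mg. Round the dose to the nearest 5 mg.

CrCl = (140 − 25) × 83.5 / (72 × 3.4) = 9602.5 / 244.80 ≈ 39.2 mL/min
CrCl ≈ 39 mL/min → bracket 15–44 mL/min.
30% of 150 mg = 45 mg

45 mg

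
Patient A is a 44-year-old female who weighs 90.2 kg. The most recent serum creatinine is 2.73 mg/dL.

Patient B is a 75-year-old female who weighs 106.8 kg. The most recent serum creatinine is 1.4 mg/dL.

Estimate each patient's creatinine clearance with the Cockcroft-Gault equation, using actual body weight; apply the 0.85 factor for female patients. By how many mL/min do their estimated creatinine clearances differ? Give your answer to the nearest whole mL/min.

21 mL/min

Patient A: CrCl = (140 − 44) × 90.2 / (72 × 2.73) × 0.85 = 8659.2 / 196.56 × 0.85 ≈ 37.4 mL/min
Patient B: CrCl = (140 − 75) × 106.8 / (72 × 1.4) × 0.85 = 6942.0 / 100.80 × 0.85 ≈ 58.5 mL/min
|37.4 − 58.5| = 21.1 mL/min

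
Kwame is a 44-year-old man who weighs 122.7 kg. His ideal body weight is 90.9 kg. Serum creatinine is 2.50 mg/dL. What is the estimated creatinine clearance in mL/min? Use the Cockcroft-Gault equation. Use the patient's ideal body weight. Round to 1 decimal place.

CrCl = (140 − 44) × 90.9 / (72 × 2.5) = 8726.4 / 180.00 ≈ 48.5 mL/min

48.5 mL/min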